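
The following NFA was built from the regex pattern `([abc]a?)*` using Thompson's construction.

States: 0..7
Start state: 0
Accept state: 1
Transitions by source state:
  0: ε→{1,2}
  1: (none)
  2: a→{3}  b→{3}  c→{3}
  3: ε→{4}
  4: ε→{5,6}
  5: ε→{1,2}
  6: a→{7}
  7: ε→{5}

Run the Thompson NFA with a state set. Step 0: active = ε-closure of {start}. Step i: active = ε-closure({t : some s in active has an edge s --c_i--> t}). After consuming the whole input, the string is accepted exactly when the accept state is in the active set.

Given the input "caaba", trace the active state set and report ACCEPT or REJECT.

Answer: ACCEPT

Trace:
S₀ = ε-closure({0}) = {0,1,2}
'c' @ 1: {1,2,3,4,5,6}  (accept∈set)
'a' @ 2: {1,2,3,4,5,6,7}  (accept∈set)
'a' @ 3: {1,2,3,4,5,6,7}  (accept∈set)
'b' @ 4: {1,2,3,4,5,6}  (accept∈set)
'a' @ 5: {1,2,3,4,5,6,7}  (accept∈set)
after full input: {1,2,3,4,5,6,7}  (accept=1 in)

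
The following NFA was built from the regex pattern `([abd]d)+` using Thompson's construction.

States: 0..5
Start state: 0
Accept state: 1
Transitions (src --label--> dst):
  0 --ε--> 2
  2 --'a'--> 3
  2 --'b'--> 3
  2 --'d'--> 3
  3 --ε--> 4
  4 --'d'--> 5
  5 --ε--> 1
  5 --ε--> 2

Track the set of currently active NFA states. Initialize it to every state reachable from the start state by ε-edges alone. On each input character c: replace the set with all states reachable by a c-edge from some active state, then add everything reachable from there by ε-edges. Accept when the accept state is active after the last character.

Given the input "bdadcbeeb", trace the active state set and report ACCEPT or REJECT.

S₀ = ε-closure({0}) = {0,2}
'b' @ 1: {3,4}
'd' @ 2: {1,2,5}  (accept∈set)
'a' @ 3: {3,4}
'd' @ 4: {1,2,5}  (accept∈set)
'c' @ 5: {}  — state set empty
rest 'beeb' ignored (set empty)
end set {} — state 1 not in

Answer: REJECT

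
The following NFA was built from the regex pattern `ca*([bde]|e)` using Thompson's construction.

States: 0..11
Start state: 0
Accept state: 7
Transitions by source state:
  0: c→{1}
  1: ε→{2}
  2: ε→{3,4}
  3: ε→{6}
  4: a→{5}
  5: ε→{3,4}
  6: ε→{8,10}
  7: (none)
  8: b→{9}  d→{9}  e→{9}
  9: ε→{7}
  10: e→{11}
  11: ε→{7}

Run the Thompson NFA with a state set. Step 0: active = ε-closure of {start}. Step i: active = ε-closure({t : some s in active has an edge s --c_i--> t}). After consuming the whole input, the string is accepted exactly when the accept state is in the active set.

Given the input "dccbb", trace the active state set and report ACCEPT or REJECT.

S₀ = ε-closure({0}) = {0}
'd' @ 1: {}  — state set empty
rest 'ccbb' ignored (set empty)
final: {}; accept 7 not in set

Answer: REJECT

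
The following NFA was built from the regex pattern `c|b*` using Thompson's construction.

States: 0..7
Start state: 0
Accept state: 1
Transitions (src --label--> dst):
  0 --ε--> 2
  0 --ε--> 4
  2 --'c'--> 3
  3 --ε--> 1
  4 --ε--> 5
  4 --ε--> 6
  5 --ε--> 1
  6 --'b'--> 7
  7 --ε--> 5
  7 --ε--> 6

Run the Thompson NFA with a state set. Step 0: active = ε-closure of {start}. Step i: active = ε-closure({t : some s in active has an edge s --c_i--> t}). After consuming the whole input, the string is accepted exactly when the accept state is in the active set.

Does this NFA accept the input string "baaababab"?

initial (ε-close {0}): {0,1,2,4,5,6}
'b' @ 1: {1,5,6,7}  [accepting]
'a' @ 2: {}  — state set empty
rest 'aababab' ignored (set empty)
end set {} — state 1 not in

Answer: REJECT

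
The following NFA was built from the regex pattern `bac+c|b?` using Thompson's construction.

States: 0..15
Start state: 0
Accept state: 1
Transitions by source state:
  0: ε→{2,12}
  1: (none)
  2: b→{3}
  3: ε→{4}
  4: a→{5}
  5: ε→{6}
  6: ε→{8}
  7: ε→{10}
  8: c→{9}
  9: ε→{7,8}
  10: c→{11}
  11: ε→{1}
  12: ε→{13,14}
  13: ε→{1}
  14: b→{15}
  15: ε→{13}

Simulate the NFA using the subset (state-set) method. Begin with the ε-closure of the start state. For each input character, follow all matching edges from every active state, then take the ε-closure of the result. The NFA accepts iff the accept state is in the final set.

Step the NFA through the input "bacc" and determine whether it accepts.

initial (ε-close {0}): {0,1,2,12,13,14}
'b' @ 1: {1,3,4,13,15}  (accept∈set)
'a' @ 2: {5,6,8}
'c' @ 3: {7,8,9,10}
'c' @ 4: {1,7,8,9,10,11}  (accept∈set)
final: {1,7,8,9,10,11}; accept 1 in set

Answer: ACCEPT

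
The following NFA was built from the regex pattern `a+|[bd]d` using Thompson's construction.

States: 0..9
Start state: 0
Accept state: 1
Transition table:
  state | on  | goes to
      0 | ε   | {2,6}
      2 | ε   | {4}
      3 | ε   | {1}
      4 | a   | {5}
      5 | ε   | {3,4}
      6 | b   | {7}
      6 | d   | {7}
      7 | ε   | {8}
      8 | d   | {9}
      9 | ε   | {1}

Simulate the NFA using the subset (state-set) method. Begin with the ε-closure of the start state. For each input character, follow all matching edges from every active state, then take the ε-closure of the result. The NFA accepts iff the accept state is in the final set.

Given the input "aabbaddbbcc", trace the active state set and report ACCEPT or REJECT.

Answer: REJECT

Trace:
S₀ = ε-closure({0}) = {0,2,4,6}
'a' @ 1: {1,3,4,5}  [accepting]
'a' @ 2: {1,3,4,5}  [accepting]
'b' @ 3: {}  — dead — no transitions
rest 'baddbbcc' ignored (set empty)
after full input: {}  (accept=1 not in)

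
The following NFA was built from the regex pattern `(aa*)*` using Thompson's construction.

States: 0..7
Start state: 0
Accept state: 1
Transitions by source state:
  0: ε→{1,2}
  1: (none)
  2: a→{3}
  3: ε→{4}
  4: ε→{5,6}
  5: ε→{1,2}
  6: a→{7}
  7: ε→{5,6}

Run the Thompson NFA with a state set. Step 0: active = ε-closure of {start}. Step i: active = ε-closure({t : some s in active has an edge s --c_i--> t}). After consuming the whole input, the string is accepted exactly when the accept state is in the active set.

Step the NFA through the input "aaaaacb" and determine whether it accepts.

start: ε-closure({0}) = {0,1,2}
'a' @ 1: {1,2,3,4,5,6}  (accept∈set)
'a' @ 2: {1,2,3,4,5,6,7}  (accept∈set)
'a' @ 3: {1,2,3,4,5,6,7}  (accept∈set)
'a' @ 4: {1,2,3,4,5,6,7}  (accept∈set)
'a' @ 5: {1,2,3,4,5,6,7}  (accept∈set)
'c' @ 6: {}  — no active states
rest 'b' ignored (set empty)
final: {}; accept 1 not in set

Answer: REJECT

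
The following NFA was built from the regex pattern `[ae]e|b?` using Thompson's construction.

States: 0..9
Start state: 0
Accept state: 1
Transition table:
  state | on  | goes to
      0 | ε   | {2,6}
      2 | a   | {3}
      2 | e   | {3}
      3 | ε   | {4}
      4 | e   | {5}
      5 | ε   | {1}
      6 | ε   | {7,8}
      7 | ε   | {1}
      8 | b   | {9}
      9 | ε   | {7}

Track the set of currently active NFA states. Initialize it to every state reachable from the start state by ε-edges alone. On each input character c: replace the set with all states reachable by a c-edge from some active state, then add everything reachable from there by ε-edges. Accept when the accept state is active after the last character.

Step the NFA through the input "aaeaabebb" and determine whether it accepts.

S₀ = ε-closure({0}) = {0,1,2,6,7,8}
'a' @ 1: {3,4}
'a' @ 2: {}  — no active states
rest 'eaabebb' ignored (set empty)
after full input: {}  (accept=1 not in)

Answer: REJECT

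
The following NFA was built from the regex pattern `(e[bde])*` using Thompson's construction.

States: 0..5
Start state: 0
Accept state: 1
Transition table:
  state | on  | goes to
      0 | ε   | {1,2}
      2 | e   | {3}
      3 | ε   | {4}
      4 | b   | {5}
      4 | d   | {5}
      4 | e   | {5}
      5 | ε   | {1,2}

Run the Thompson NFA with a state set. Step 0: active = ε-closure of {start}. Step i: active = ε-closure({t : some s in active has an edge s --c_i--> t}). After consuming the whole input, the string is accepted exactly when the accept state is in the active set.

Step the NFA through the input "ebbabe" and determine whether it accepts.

initial (ε-close {0}): {0,1,2}
'e' @ 1: {3,4}
'b' @ 2: {1,2,5}  (accept∈set)
'b' @ 3: {}  — state set empty
rest 'abe' ignored (set empty)
after full input: {}  (accept=1 not in)

Answer: REJECT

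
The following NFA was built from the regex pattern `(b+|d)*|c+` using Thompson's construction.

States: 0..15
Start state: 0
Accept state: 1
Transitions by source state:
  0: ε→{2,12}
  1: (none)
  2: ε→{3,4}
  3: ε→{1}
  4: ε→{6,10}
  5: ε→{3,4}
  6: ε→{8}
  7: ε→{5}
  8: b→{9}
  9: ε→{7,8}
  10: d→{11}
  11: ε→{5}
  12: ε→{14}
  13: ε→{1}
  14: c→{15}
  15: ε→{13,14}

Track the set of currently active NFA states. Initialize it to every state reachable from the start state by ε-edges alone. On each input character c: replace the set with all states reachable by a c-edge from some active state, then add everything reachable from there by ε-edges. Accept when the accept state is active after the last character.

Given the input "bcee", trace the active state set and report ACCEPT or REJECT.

Answer: REJECT

Steps:
start: ε-closure({0}) = {0,1,2,3,4,6,8,10,12,14}
'b' @ 1: {1,3,4,5,6,7,8,9,10}  (accept∈set)
'c' @ 2: {}  — no active states
rest 'ee' ignored (set empty)
end set {} — state 1 not in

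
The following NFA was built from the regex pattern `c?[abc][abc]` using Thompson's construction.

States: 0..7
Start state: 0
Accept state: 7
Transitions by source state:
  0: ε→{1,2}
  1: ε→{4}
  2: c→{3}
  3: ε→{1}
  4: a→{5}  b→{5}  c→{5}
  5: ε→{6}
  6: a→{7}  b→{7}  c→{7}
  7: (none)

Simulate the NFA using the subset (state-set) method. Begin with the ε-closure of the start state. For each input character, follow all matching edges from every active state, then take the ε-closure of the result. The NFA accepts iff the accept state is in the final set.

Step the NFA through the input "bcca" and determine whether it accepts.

Answer: REJECT

Trace:
initial (ε-close {0}): {0,1,2,4}
'b' @ 1: {5,6}
'c' @ 2: {7}  [accepting]
'c' @ 3: {}  — state set empty
rest 'a' ignored (set empty)
after full input: {}  (accept=7 not in)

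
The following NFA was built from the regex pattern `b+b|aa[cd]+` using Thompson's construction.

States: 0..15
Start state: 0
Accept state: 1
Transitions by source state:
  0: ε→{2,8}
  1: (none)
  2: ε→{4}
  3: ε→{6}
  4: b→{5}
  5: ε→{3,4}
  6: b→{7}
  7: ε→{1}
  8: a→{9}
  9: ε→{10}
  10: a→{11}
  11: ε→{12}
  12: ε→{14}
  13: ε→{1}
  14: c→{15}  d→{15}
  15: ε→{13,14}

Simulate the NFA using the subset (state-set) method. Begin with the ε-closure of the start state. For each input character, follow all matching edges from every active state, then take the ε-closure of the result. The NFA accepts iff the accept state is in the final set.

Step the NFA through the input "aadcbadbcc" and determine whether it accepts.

Answer: REJECT

Steps:
S₀ = ε-closure({0}) = {0,2,4,8}
'a' @ 1: {9,10}
'a' @ 2: {11,12,14}
'd' @ 3: {1,13,14,15}  [accepting]
'c' @ 4: {1,13,14,15}  [accepting]
'b' @ 5: {}  — state set empty
rest 'adbcc' ignored (set empty)
final: {}; accept 1 not in set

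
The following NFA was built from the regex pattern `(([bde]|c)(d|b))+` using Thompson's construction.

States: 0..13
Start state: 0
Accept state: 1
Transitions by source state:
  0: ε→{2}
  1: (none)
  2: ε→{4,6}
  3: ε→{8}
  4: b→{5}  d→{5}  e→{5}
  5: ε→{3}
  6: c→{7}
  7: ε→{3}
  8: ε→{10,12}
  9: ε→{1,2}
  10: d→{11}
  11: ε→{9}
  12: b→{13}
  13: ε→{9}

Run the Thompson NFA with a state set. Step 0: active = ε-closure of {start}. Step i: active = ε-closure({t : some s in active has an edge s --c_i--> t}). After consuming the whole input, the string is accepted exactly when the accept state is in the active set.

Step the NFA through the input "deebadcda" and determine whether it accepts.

Answer: REJECT

Derivation:
S₀ = ε-closure({0}) = {0,2,4,6}
'd' @ 1: {3,5,8,10,12}
'e' @ 2: {}  — no active states
rest 'ebadcda' ignored (set empty)
final: {}; accept 1 not in set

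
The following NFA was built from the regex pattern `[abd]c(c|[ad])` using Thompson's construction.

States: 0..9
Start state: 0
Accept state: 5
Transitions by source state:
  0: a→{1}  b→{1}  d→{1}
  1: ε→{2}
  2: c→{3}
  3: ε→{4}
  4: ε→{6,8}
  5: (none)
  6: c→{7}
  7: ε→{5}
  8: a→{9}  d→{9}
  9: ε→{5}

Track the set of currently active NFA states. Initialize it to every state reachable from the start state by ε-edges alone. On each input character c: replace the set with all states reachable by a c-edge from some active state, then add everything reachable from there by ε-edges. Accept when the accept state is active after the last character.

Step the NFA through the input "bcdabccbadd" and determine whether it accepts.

S₀ = ε-closure({0}) = {0}
'b' @ 1: {1,2}
'c' @ 2: {3,4,6,8}
'd' @ 3: {5,9}  (accept∈set)
'a' @ 4: {}  — dead — no transitions
rest 'bccbadd' ignored (set empty)
final: {}; accept 5 not in set

Answer: REJECT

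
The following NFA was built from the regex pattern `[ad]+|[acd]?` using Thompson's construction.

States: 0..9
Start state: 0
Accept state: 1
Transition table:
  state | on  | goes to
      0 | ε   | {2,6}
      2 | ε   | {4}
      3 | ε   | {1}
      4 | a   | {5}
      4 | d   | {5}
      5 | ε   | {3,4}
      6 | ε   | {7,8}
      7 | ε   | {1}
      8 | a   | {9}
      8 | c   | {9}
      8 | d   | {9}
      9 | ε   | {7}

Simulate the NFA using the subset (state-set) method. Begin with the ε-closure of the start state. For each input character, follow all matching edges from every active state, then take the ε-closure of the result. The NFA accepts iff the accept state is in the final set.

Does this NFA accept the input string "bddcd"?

Answer: REJECT

Derivation:
start: ε-closure({0}) = {0,1,2,4,6,7,8}
'b' @ 1: {}  — no active states
rest 'ddcd' ignored (set empty)
final: {}; accept 1 not in set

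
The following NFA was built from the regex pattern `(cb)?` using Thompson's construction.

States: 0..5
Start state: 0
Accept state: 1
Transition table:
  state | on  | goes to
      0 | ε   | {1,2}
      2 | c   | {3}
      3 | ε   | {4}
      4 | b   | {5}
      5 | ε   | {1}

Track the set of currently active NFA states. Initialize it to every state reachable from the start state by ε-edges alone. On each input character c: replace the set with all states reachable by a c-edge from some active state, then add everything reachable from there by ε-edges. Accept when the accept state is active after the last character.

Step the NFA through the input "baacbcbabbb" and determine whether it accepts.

Answer: REJECT

Trace:
S₀ = ε-closure({0}) = {0,1,2}
'b' @ 1: {}  — dead — no transitions
rest 'aacbcbabbb' ignored (set empty)
final: {}; accept 1 not in set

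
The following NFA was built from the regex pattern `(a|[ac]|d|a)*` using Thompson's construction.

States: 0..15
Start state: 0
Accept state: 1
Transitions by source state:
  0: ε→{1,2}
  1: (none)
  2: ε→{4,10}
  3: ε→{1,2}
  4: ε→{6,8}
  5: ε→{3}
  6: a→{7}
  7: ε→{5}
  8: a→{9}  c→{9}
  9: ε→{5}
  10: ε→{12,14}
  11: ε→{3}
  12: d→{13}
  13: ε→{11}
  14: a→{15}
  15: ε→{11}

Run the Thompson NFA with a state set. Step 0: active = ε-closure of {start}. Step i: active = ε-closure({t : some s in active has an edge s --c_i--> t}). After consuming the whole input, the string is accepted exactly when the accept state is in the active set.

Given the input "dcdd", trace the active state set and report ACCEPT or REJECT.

Answer: ACCEPT

Trace:
start: ε-closure({0}) = {0,1,2,4,6,8,10,12,14}
'd' @ 1: {1,2,3,4,6,8,10,11,12,13,14}  ✓accept
'c' @ 2: {1,2,3,4,5,6,8,9,10,12,14}  ✓accept
'd' @ 3: {1,2,3,4,6,8,10,11,12,13,14}  ✓accept
'd' @ 4: {1,2,3,4,6,8,10,11,12,13,14}  ✓accept
end set {1,2,3,4,6,8,10,11,12,13,14} — state 1 in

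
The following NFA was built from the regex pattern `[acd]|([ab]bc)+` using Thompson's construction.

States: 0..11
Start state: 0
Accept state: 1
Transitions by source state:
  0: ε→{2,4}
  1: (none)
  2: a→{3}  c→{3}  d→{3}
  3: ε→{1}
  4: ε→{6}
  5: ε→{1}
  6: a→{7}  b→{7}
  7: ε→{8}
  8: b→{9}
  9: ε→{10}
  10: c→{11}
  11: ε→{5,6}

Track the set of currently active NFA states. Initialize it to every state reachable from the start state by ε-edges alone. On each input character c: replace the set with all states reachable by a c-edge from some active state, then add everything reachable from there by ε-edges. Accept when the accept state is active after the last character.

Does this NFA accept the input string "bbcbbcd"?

start: ε-closure({0}) = {0,2,4,6}
'b' @ 1: {7,8}
'b' @ 2: {9,10}
'c' @ 3: {1,5,6,11}  ✓accept
'b' @ 4: {7,8}
'b' @ 5: {9,10}
'c' @ 6: {1,5,6,11}  ✓accept
'd' @ 7: {}  — dead — no transitions
end set {} — state 1 not in

Answer: REJECT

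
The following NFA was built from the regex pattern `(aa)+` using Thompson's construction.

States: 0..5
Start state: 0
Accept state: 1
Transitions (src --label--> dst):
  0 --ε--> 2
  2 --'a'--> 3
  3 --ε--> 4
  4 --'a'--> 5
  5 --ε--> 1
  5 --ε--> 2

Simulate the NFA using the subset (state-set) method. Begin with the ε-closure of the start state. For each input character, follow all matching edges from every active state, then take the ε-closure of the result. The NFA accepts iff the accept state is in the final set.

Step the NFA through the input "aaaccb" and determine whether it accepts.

initial (ε-close {0}): {0,2}
'a' @ 1: {3,4}
'a' @ 2: {1,2,5}  [accepting]
'a' @ 3: {3,4}
'c' @ 4: {}  — dead — no transitions
rest 'cb' ignored (set empty)
end set {} — state 1 not in

Answer: REJECT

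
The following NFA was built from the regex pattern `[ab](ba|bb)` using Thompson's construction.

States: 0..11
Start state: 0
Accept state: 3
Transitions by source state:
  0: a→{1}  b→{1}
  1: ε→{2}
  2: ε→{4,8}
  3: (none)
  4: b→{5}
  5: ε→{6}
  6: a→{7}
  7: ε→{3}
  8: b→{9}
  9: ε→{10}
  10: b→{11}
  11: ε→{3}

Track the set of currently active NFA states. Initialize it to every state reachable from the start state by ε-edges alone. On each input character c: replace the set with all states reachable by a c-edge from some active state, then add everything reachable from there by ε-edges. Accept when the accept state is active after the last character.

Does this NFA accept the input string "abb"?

Answer: ACCEPT

Trace:
S₀ = ε-closure({0}) = {0}
'a' @ 1: {1,2,4,8}
'b' @ 2: {5,6,9,10}
'b' @ 3: {3,11}  (accept∈set)
after full input: {3,11}  (accept=3 in)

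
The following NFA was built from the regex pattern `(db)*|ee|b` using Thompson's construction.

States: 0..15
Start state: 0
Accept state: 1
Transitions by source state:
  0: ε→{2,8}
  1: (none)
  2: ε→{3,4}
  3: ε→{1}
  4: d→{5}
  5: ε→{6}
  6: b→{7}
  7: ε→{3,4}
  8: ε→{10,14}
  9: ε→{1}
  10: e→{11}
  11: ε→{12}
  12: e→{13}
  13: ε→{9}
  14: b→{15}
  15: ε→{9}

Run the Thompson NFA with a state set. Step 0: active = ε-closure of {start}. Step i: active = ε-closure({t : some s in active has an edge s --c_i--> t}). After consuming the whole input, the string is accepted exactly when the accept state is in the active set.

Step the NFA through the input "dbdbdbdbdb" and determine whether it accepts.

initial (ε-close {0}): {0,1,2,3,4,8,10,14}
'd' @ 1: {5,6}
'b' @ 2: {1,3,4,7}  (accept∈set)
'd' @ 3: {5,6}
'b' @ 4: {1,3,4,7}  (accept∈set)
'd' @ 5: {5,6}
'b' @ 6: {1,3,4,7}  (accept∈set)
'd' @ 7: {5,6}
'b' @ 8: {1,3,4,7}  (accept∈set)
'd' @ 9: {5,6}
'b' @ 10: {1,3,4,7}  (accept∈set)
after full input: {1,3,4,7}  (accept=1 in)

Answer: ACCEPT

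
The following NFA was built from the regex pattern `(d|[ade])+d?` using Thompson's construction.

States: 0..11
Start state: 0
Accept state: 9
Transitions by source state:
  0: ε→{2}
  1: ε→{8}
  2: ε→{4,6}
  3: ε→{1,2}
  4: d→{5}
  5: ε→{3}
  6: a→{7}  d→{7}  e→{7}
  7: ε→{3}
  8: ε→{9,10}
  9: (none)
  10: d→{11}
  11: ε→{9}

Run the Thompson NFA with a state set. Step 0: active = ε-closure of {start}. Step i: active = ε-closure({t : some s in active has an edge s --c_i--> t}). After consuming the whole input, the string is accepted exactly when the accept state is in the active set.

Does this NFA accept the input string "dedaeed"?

Answer: ACCEPT

Trace:
initial (ε-close {0}): {0,2,4,6}
'd' @ 1: {1,2,3,4,5,6,7,8,9,10}  [accepting]
'e' @ 2: {1,2,3,4,6,7,8,9,10}  [accepting]
'd' @ 3: {1,2,3,4,5,6,7,8,9,10,11}  [accepting]
'a' @ 4: {1,2,3,4,6,7,8,9,10}  [accepting]
'e' @ 5: {1,2,3,4,6,7,8,9,10}  [accepting]
'e' @ 6: {1,2,3,4,6,7,8,9,10}  [accepting]
'd' @ 7: {1,2,3,4,5,6,7,8,9,10,11}  [accepting]
final: {1,2,3,4,5,6,7,8,9,10,11}; accept 9 in set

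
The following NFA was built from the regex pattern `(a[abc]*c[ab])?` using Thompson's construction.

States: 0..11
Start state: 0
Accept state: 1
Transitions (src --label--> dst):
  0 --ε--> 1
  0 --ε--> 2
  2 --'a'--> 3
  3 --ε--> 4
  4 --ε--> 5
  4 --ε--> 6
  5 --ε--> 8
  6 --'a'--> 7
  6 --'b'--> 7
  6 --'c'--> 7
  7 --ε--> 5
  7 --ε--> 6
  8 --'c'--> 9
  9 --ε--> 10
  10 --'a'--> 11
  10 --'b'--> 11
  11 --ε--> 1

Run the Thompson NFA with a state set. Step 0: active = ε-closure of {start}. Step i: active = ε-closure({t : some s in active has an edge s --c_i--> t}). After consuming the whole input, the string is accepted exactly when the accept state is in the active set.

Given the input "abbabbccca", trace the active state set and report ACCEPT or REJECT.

initial (ε-close {0}): {0,1,2}
'a' @ 1: {3,4,5,6,8}
'b' @ 2: {5,6,7,8}
'b' @ 3: {5,6,7,8}
'a' @ 4: {5,6,7,8}
'b' @ 5: {5,6,7,8}
'b' @ 6: {5,6,7,8}
'c' @ 7: {5,6,7,8,9,10}
'c' @ 8: {5,6,7,8,9,10}
'c' @ 9: {5,6,7,8,9,10}
'a' @ 10: {1,5,6,7,8,11}  [accepting]
final: {1,5,6,7,8,11}; accept 1 in set

Answer: ACCEPT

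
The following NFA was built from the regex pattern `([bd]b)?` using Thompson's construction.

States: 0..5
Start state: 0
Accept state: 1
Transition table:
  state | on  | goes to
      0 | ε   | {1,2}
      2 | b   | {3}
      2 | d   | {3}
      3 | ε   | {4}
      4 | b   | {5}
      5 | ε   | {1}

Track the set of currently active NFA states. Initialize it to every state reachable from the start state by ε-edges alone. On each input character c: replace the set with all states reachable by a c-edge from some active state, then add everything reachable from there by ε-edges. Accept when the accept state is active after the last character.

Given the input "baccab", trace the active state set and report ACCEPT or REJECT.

Answer: REJECT

Steps:
S₀ = ε-closure({0}) = {0,1,2}
'b' @ 1: {3,4}
'a' @ 2: {}  — no active states
rest 'ccab' ignored (set empty)
end set {} — state 1 not in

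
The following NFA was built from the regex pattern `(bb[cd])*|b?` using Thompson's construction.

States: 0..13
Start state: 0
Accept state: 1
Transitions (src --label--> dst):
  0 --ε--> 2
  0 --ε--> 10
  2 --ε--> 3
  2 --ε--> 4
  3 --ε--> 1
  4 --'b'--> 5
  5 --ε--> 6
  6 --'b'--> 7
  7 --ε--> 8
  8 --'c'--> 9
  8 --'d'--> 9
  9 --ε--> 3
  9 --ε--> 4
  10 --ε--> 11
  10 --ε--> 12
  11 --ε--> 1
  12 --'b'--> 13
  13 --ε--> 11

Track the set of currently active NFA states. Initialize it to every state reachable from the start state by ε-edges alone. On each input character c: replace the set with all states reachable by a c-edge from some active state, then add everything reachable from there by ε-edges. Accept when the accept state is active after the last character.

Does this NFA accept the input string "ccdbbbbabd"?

S₀ = ε-closure({0}) = {0,1,2,3,4,10,11,12}
'c' @ 1: {}  — no active states
rest 'cdbbbbabd' ignored (set empty)
end set {} — state 1 not in

Answer: REJECT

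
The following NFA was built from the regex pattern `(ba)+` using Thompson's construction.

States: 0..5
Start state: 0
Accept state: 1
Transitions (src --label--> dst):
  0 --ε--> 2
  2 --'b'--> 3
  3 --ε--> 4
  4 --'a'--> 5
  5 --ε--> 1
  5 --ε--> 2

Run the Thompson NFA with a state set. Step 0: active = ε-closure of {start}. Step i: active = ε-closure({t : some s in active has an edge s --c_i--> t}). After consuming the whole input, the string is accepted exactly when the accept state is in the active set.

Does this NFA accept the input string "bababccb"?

initial (ε-close {0}): {0,2}
'b' @ 1: {3,4}
'a' @ 2: {1,2,5}  [accepting]
'b' @ 3: {3,4}
'a' @ 4: {1,2,5}  [accepting]
'b' @ 5: {3,4}
'c' @ 6: {}  — no active states
rest 'cb' ignored (set empty)
after full input: {}  (accept=1 not in)

Answer: REJECT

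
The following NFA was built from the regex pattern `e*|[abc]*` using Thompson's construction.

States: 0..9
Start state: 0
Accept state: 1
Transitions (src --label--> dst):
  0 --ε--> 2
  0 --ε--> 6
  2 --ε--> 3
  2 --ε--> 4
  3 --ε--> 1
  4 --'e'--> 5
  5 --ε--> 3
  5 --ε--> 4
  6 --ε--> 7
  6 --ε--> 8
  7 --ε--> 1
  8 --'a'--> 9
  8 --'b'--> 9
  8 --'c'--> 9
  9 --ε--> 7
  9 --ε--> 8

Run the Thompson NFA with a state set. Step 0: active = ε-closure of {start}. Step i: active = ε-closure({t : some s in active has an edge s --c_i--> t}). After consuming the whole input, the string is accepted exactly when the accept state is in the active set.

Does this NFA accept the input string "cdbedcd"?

Answer: REJECT

Steps:
initial (ε-close {0}): {0,1,2,3,4,6,7,8}
'c' @ 1: {1,7,8,9}  (accept∈set)
'd' @ 2: {}  — dead — no transitions
rest 'bedcd' ignored (set empty)
after full input: {}  (accept=1 not in)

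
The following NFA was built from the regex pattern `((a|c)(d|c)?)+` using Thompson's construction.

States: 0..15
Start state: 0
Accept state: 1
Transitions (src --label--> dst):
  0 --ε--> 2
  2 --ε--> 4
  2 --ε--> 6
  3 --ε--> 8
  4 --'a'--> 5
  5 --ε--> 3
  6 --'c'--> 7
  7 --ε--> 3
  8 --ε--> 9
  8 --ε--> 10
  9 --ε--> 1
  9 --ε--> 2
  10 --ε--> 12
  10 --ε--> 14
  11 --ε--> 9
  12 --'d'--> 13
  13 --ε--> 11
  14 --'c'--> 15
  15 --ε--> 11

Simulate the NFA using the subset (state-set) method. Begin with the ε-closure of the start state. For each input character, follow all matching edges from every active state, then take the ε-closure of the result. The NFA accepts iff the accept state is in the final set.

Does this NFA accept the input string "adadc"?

start: ε-closure({0}) = {0,2,4,6}
'a' @ 1: {1,2,3,4,5,6,8,9,10,12,14}  (accept∈set)
'd' @ 2: {1,2,4,6,9,11,13}  (accept∈set)
'a' @ 3: {1,2,3,4,5,6,8,9,10,12,14}  (accept∈set)
'd' @ 4: {1,2,4,6,9,11,13}  (accept∈set)
'c' @ 5: {1,2,3,4,6,7,8,9,10,12,14}  (accept∈set)
final: {1,2,3,4,6,7,8,9,10,12,14}; accept 1 in set

Answer: ACCEPT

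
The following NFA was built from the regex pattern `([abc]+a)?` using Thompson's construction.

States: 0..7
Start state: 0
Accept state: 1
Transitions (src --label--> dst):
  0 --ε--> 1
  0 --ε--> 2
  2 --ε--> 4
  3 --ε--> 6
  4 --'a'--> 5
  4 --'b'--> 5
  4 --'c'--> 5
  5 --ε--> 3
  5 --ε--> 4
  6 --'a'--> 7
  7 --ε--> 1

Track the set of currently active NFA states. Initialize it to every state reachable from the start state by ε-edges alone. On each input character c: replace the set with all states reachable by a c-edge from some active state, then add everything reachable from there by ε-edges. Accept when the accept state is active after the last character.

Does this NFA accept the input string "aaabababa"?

Answer: ACCEPT

Derivation:
start: ε-closure({0}) = {0,1,2,4}
'a' @ 1: {3,4,5,6}
'a' @ 2: {1,3,4,5,6,7}  (accept∈set)
'a' @ 3: {1,3,4,5,6,7}  (accept∈set)
'b' @ 4: {3,4,5,6}
'a' @ 5: {1,3,4,5,6,7}  (accept∈set)
'b' @ 6: {3,4,5,6}
'a' @ 7: {1,3,4,5,6,7}  (accept∈set)
'b' @ 8: {3,4,5,6}
'a' @ 9: {1,3,4,5,6,7}  (accept∈set)
after full input: {1,3,4,5,6,7}  (accept=1 in)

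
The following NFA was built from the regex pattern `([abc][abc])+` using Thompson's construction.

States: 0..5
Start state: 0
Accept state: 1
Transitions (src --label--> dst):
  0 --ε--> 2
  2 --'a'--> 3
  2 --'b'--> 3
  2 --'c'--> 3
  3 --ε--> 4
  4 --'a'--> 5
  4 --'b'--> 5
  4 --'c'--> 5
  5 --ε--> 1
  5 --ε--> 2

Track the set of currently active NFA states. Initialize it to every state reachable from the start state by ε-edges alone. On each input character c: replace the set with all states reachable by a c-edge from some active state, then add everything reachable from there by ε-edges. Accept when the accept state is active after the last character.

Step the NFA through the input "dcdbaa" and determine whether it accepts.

initial (ε-close {0}): {0,2}
'd' @ 1: {}  — dead — no transitions
rest 'cdbaa' ignored (set empty)
final: {}; accept 1 not in set

Answer: REJECT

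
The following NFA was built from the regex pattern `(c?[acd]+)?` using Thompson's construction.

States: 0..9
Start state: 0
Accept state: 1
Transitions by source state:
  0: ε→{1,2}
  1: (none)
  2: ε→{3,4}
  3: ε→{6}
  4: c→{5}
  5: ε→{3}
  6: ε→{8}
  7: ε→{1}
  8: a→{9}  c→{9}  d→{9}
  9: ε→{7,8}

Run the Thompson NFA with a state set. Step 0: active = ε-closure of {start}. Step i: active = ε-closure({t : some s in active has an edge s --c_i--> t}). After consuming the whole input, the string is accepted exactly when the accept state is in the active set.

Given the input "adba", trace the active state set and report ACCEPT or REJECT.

S₀ = ε-closure({0}) = {0,1,2,3,4,6,8}
'a' @ 1: {1,7,8,9}  (accept∈set)
'd' @ 2: {1,7,8,9}  (accept∈set)
'b' @ 3: {}  — no active states
rest 'a' ignored (set empty)
after full input: {}  (accept=1 not in)

Answer: REJECT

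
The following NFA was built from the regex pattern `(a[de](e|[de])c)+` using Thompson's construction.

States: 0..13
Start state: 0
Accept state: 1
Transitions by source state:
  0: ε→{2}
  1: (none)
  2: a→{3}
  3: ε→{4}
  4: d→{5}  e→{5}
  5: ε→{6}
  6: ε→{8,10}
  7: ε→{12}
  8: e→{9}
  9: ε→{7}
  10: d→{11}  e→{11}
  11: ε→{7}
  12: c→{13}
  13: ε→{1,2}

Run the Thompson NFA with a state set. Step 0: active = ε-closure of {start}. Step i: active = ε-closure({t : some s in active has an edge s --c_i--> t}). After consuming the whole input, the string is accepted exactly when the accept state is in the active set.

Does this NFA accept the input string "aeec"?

S₀ = ε-closure({0}) = {0,2}
'a' @ 1: {3,4}
'e' @ 2: {5,6,8,10}
'e' @ 3: {7,9,11,12}
'c' @ 4: {1,2,13}  (accept∈set)
end set {1,2,13} — state 1 in

Answer: ACCEPT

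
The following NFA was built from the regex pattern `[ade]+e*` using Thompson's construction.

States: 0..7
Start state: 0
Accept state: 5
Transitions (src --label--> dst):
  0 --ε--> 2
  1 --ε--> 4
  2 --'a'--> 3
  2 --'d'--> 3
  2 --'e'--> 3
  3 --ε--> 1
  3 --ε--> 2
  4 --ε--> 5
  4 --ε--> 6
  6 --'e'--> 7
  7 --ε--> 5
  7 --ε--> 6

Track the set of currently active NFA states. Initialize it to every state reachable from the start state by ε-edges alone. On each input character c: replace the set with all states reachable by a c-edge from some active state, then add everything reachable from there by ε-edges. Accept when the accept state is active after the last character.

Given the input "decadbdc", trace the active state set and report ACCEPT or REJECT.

Answer: REJECT

Derivation:
S₀ = ε-closure({0}) = {0,2}
'd' @ 1: {1,2,3,4,5,6}  ✓accept
'e' @ 2: {1,2,3,4,5,6,7}  ✓accept
'c' @ 3: {}  — no active states
rest 'adbdc' ignored (set empty)
end set {} — state 5 not in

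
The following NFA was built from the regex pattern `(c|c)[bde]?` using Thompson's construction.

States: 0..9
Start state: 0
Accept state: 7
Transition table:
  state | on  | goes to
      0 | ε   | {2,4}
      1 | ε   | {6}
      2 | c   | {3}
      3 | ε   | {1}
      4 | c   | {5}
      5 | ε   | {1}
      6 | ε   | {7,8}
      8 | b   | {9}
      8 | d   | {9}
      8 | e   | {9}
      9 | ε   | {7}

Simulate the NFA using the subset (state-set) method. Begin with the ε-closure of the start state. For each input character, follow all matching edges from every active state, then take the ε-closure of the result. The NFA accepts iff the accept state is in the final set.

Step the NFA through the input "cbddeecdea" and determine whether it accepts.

start: ε-closure({0}) = {0,2,4}
'c' @ 1: {1,3,5,6,7,8}  ✓accept
'b' @ 2: {7,9}  ✓accept
'd' @ 3: {}  — state set empty
rest 'deecdea' ignored (set empty)
after full input: {}  (accept=7 not in)

Answer: REJECT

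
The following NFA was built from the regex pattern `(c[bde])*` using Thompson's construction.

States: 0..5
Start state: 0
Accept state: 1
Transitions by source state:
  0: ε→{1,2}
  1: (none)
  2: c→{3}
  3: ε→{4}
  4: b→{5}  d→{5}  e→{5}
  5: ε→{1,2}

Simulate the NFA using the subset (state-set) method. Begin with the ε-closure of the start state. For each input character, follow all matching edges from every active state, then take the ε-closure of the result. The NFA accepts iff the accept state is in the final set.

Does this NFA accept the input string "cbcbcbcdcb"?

Answer: ACCEPT

Derivation:
initial (ε-close {0}): {0,1,2}
'c' @ 1: {3,4}
'b' @ 2: {1,2,5}  [accepting]
'c' @ 3: {3,4}
'b' @ 4: {1,2,5}  [accepting]
'c' @ 5: {3,4}
'b' @ 6: {1,2,5}  [accepting]
'c' @ 7: {3,4}
'd' @ 8: {1,2,5}  [accepting]
'c' @ 9: {3,4}
'b' @ 10: {1,2,5}  [accepting]
final: {1,2,5}; accept 1 in set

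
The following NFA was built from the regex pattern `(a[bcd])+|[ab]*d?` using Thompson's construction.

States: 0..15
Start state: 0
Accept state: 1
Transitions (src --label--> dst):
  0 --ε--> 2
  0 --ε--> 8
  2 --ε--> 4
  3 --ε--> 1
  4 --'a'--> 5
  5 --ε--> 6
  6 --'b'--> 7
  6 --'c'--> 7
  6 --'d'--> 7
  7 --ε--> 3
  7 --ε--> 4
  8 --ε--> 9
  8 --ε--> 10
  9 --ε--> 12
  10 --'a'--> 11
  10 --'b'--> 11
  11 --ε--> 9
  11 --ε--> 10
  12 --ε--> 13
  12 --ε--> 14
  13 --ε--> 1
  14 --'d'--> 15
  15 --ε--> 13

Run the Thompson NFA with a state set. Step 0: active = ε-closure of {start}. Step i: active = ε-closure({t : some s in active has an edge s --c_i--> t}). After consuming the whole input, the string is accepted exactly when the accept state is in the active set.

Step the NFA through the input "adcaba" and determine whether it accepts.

Answer: REJECT

Steps:
start: ε-closure({0}) = {0,1,2,4,8,9,10,12,13,14}
'a' @ 1: {1,5,6,9,10,11,12,13,14}  ✓accept
'd' @ 2: {1,3,4,7,13,15}  ✓accept
'c' @ 3: {}  — no active states
rest 'aba' ignored (set empty)
end set {} — state 1 not in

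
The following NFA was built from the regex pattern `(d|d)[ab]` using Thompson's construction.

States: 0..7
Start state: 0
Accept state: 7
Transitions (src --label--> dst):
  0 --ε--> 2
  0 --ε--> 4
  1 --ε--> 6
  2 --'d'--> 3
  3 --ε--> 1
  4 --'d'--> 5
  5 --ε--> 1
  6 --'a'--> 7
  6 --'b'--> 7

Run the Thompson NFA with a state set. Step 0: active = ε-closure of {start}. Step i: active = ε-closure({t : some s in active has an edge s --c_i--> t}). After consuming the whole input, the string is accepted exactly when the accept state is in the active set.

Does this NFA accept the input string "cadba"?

start: ε-closure({0}) = {0,2,4}
'c' @ 1: {}  — state set empty
rest 'adba' ignored (set empty)
final: {}; accept 7 not in set

Answer: REJECT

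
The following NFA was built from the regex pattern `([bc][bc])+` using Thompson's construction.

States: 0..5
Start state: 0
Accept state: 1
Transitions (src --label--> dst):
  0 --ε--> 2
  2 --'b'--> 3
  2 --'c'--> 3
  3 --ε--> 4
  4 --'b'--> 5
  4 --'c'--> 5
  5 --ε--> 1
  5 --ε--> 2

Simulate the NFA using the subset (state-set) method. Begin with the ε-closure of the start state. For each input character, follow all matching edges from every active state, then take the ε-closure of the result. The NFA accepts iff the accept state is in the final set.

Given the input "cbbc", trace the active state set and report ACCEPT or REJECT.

start: ε-closure({0}) = {0,2}
'c' @ 1: {3,4}
'b' @ 2: {1,2,5}  (accept∈set)
'b' @ 3: {3,4}
'c' @ 4: {1,2,5}  (accept∈set)
after full input: {1,2,5}  (accept=1 in)

Answer: ACCEPT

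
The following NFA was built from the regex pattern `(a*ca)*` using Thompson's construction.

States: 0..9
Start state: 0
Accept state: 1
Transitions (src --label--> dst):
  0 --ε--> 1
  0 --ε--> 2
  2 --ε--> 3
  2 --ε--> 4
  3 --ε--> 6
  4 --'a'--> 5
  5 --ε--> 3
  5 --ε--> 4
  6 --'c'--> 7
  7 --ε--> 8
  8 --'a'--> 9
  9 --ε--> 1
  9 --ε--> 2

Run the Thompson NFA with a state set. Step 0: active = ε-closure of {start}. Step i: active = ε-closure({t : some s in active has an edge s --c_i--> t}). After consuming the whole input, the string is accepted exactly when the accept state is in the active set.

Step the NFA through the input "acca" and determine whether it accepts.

initial (ε-close {0}): {0,1,2,3,4,6}
'a' @ 1: {3,4,5,6}
'c' @ 2: {7,8}
'c' @ 3: {}  — no active states
rest 'a' ignored (set empty)
end set {} — state 1 not in

Answer: REJECT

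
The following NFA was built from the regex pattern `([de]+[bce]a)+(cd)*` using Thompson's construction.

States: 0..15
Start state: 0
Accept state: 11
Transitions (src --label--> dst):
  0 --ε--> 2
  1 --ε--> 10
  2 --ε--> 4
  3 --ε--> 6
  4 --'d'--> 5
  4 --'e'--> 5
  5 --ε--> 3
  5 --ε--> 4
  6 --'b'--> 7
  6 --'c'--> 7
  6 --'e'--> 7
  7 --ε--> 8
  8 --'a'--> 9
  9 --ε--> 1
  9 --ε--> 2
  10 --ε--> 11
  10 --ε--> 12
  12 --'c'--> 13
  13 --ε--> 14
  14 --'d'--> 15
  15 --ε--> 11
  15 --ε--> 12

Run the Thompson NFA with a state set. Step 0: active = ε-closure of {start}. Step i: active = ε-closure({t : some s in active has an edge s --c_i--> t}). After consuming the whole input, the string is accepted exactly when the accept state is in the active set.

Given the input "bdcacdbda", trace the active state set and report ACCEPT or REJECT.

S₀ = ε-closure({0}) = {0,2,4}
'b' @ 1: {}  — state set empty
rest 'dcacdbda' ignored (set empty)
end set {} — state 11 not in

Answer: REJECT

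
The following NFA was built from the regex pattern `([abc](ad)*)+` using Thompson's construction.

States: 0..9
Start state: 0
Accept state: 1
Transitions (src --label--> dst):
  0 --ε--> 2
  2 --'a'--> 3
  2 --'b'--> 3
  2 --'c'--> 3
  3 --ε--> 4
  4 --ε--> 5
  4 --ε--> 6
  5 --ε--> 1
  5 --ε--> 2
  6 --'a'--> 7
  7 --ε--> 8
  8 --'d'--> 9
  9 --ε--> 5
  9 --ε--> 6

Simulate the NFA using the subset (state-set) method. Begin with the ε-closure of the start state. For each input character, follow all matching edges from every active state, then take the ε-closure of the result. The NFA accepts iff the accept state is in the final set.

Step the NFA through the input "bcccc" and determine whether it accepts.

initial (ε-close {0}): {0,2}
'b' @ 1: {1,2,3,4,5,6}  ✓accept
'c' @ 2: {1,2,3,4,5,6}  ✓accept
'c' @ 3: {1,2,3,4,5,6}  ✓accept
'c' @ 4: {1,2,3,4,5,6}  ✓accept
'c' @ 5: {1,2,3,4,5,6}  ✓accept
after full input: {1,2,3,4,5,6}  (accept=1 in)

Answer: ACCEPT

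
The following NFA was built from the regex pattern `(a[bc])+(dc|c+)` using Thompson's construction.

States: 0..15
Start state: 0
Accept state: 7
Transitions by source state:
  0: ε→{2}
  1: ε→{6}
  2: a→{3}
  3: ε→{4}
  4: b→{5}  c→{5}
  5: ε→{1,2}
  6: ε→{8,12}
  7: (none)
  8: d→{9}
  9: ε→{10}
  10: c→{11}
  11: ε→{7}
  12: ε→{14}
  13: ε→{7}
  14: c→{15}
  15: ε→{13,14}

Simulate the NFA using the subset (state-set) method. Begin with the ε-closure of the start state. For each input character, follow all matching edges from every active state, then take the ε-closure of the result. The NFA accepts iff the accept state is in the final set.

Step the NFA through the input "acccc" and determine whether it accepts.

initial (ε-close {0}): {0,2}
'a' @ 1: {3,4}
'c' @ 2: {1,2,5,6,8,12,14}
'c' @ 3: {7,13,14,15}  ✓accept
'c' @ 4: {7,13,14,15}  ✓accept
'c' @ 5: {7,13,14,15}  ✓accept
end set {7,13,14,15} — state 7 in

Answer: ACCEPT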